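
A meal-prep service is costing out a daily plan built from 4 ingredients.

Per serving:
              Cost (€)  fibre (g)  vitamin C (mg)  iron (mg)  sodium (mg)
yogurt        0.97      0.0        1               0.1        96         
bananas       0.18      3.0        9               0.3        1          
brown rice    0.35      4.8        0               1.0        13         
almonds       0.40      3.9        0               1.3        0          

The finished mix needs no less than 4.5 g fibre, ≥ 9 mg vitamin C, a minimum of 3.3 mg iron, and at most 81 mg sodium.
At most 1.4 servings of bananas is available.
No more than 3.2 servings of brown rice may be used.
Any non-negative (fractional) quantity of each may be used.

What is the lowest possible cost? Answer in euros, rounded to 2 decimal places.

€1.10

Let x1 = servings of yogurt, x2 = servings of bananas, x3 = servings of brown rice, x4 = servings of almonds.
Minimize 0.97x1 + 0.18x2 + 0.35x3 + 0.4x4 with:
  3x2 + 4.8x3 + 3.9x4 ≥ 4.5   (fibre)
  1x1 + 9x2 ≥ 9   (vitamin C)
  0.1x1 + 0.3x2 + 1x3 + 1.3x4 ≥ 3.3   (iron)
  96x1 + 1x2 + 13x3 ≤ 81   (sodium)
  x2 ≤ 1.4
  x3 ≤ 3.2
  x1, x2, x3, x4 ≥ 0.
The minimum-cost mix takes nothing from yogurt, brown rice — only bananas, almonds. There the vitamin C and iron constraints are tight.
Optimal quantities: bananas = 1 serving, almonds = 2.308 servings.
Hence cost = 0.18·1 + 0.4·2.308 = €1.1032.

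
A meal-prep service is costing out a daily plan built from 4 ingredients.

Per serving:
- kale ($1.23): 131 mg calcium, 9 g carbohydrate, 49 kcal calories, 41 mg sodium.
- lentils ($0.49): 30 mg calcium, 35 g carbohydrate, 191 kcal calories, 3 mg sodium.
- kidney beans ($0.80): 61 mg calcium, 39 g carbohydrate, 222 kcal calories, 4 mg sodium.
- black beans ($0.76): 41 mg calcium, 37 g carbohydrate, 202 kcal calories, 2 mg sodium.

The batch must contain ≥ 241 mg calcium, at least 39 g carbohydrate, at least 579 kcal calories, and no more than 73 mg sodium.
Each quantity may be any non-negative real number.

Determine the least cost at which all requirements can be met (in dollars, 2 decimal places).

$2.82

This is a linear program. Let x1 = servings of kale, x2 = servings of lentils, x3 = servings of kidney beans, x4 = servings of black beans.
min 1.23x1 + 0.49x2 + 0.8x3 + 0.76x4 with:
  131x1 + 30x2 + 61x3 + 41x4 ≥ 241   (calcium)
  9x1 + 35x2 + 39x3 + 37x4 ≥ 39   (carbohydrate)
  49x1 + 191x2 + 222x3 + 202x4 ≥ 579   (calories)
  41x1 + 3x2 + 4x3 + 2x4 ≤ 73   (sodium)
  x1, x2, x3, x4 ≥ 0.
The minimum-cost mix takes nothing from lentils, black beans — only kale, kidney beans. There the calcium and calories constraints are tight.
So kale = 0.6969 servings, kidney beans = 2.454 servings.
Objective = 1.23·0.6969 + 0.8·2.454 = 2.8204.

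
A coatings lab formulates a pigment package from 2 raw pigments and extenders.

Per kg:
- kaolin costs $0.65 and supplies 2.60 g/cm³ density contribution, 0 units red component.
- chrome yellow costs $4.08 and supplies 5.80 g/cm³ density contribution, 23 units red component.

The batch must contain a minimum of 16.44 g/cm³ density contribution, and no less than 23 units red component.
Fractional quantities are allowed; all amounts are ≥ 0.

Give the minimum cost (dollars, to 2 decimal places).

$6.74

Treat it as an LP. Let x1 = kg of kaolin, x2 = kg of chrome yellow.
min 0.65x1 + 4.08x2 with:
  2.6x1 + 5.8x2 ≥ 16.44   (density contribution)
  23x2 ≥ 23   (red component)
  x1, x2 ≥ 0.
Both inputs are positive at the optimum. There the density contribution and red component constraints are tight.
That vertex is x1 = 4.092, x2 = 1.
Objective = 0.65·4.092 + 4.08·1 = 6.7398.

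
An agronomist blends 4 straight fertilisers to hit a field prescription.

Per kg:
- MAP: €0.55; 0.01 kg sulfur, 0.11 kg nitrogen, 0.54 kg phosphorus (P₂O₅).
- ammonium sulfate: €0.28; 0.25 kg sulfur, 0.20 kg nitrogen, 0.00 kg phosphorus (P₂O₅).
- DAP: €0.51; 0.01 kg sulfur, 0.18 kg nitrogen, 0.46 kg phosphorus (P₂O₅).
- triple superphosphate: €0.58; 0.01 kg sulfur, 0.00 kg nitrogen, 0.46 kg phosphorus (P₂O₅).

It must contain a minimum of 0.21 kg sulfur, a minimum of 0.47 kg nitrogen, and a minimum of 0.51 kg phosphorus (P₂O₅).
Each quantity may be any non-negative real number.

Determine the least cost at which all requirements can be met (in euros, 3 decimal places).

Treat it as an LP. Let x1 = kg of MAP, x2 = kg of ammonium sulfate, x3 = kg of DAP, x4 = kg of triple superphosphate.
min 0.55x1 + 0.28x2 + 0.51x3 + 0.58x4 subject to:
  0.01x1 + 0.25x2 + 0.01x3 + 0.01x4 ≥ 0.21   (sulfur)
  0.11x1 + 0.2x2 + 0.18x3 ≥ 0.47   (nitrogen)
  0.54x1 + 0.46x3 + 0.46x4 ≥ 0.51   (phosphorus (P₂O₅))
  x1, x2, x3, x4 ≥ 0.
The cheapest feasible vertex uses only ammonium sulfate, DAP; MAP, triple superphosphate are not used. The nitrogen and phosphorus (P₂O₅) requirements are met with equality.
Optimal quantities: ammonium sulfate = 1.352 kg, DAP = 1.109 kg.
Cost = 0.28·1.352 + 0.51·1.109 = 0.94415.

€0.944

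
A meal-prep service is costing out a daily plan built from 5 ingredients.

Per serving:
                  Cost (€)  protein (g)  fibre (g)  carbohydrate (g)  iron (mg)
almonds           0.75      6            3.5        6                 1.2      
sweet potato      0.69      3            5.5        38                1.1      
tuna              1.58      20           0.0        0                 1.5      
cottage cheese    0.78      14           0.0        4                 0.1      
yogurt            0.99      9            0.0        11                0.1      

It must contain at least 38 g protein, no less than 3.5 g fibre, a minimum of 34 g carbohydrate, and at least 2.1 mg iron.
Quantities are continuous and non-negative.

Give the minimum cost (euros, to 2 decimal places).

€2.84

Let x1 = servings of almonds, x2 = servings of sweet potato, x3 = servings of tuna, x4 = servings of cottage cheese, x5 = servings of yogurt.
Minimise 0.75x1 + 0.69x2 + 1.58x3 + 0.78x4 + 0.99x5 with:
  6x1 + 3x2 + 20x3 + 14x4 + 9x5 ≥ 38   (protein)
  3.5x1 + 5.5x2 ≥ 3.5   (fibre)
  6x1 + 38x2 + 4x4 + 11x5 ≥ 34   (carbohydrate)
  1.2x1 + 1.1x2 + 1.5x3 + 0.1x4 + 0.1x5 ≥ 2.1   (iron)
  x1, x2, x3, x4, x5 ≥ 0.
The cheapest feasible vertex uses only almonds, sweet potato, cottage cheese; tuna, yogurt are not used. Binding constraints: protein, carbohydrate, iron.
So almonds = 1.12 servings, sweet potato = 0.4939 servings, cottage cheese = 2.128 servings.
Total cost: 0.75·1.12 + 0.69·0.4939 + 0.78·2.128 = 2.8406.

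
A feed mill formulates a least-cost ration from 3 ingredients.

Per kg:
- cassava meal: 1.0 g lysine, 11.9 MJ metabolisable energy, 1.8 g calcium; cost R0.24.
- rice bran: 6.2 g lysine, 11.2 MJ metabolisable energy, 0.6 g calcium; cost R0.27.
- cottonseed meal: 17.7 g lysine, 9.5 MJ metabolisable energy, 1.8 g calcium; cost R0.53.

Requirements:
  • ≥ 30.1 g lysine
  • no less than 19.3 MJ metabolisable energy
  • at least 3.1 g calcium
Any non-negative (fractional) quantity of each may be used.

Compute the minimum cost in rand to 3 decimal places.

Let x1 = kg of cassava meal, x2 = kg of rice bran, x3 = kg of cottonseed meal.
Minimise 0.24x1 + 0.27x2 + 0.53x3 subject to:
  1x1 + 6.2x2 + 17.7x3 ≥ 30.1   (lysine)
  11.9x1 + 11.2x2 + 9.5x3 ≥ 19.3   (metabolisable energy)
  1.8x1 + 0.6x2 + 1.8x3 ≥ 3.1   (calcium)
  x1, x2, x3 ≥ 0.
The optimal mix uses every input. There the lysine, metabolisable energy, calcium constraints are tight.
Optimal quantities: cassava meal = 0.02937 kg, rice bran = 0.3571 kg, cottonseed meal = 1.574 kg.
Cost = 0.24·0.02937 + 0.27·0.3571 + 0.53·1.574 = 0.93769.

R0.938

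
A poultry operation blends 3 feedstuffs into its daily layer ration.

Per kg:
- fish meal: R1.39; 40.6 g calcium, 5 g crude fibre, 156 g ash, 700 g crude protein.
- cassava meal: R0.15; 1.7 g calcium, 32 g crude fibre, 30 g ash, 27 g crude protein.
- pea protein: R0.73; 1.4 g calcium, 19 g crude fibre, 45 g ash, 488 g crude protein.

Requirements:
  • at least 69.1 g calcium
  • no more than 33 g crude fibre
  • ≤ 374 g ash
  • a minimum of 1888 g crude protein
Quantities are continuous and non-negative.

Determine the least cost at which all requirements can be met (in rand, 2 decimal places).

R3.45

Set it up as a linear program. Let x1 = kg of fish meal, x2 = kg of cassava meal, x3 = kg of pea protein.
Minimise 1.39x1 + 0.15x2 + 0.73x3 s.t.:
  40.6x1 + 1.7x2 + 1.4x3 ≥ 69.1   (calcium)
  5x1 + 32x2 + 19x3 ≤ 33   (crude fibre)
  156x1 + 30x2 + 45x3 ≤ 374   (ash)
  700x1 + 27x2 + 488x3 ≥ 1888   (crude protein)
  x1, x2, x3 ≥ 0.
The cheapest feasible vertex uses only fish meal, pea protein; cassava meal is not used. Binding constraints: crude fibre and crude protein.
Solving gives x1 = 1.82, x3 = 1.258.
Cost = 1.39·1.82 + 0.73·1.258 = 3.4481.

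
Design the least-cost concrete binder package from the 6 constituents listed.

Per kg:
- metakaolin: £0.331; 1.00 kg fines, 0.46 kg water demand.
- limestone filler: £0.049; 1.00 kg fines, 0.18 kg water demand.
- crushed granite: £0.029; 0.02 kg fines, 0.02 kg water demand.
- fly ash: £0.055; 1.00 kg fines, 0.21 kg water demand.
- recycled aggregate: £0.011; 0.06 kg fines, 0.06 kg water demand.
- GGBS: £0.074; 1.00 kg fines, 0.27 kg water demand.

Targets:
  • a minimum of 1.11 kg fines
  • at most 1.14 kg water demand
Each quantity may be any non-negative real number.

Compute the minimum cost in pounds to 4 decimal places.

£0.0544

Let x1 = kg of metakaolin, x2 = kg of limestone filler, x3 = kg of crushed granite, x4 = kg of fly ash, x5 = kg of recycled aggregate, x6 = kg of GGBS.
min 0.331x1 + 0.049x2 + 0.029x3 + 0.055x4 + 0.011x5 + 0.074x6 with:
  1x1 + 1x2 + 0.02x3 + 1x4 + 0.06x5 + 1x6 ≥ 1.11   (fines)
  0.46x1 + 0.18x2 + 0.02x3 + 0.21x4 + 0.06x5 + 0.27x6 ≤ 1.14   (water demand)
  x1, x2, x3, x4, x5, x6 ≥ 0.
The cheapest feasible vertex uses only limestone filler; metakaolin, crushed granite, fly ash, recycled aggregate, GGBS are not used. There the fines constraint is tight.
Optimal quantities: limestone filler = 1.11 kg.
Objective = 0.049·1.11 = 0.054390.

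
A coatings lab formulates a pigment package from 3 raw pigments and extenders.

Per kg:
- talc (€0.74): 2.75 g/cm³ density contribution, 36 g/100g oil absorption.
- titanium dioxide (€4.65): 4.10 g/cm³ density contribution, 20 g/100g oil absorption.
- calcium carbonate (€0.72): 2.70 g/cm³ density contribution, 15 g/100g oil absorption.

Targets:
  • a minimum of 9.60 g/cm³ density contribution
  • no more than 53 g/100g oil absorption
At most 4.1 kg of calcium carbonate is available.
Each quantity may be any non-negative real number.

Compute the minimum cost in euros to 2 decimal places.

€2.99

Set it up as a linear program. Let x1 = kg of talc, x2 = kg of titanium dioxide, x3 = kg of calcium carbonate.
min 0.74x1 + 4.65x2 + 0.72x3 s.t.:
  2.75x1 + 4.1x2 + 2.7x3 ≥ 9.6   (density contribution)
  36x1 + 20x2 + 15x3 ≤ 53   (oil absorption)
  x3 ≤ 4.1
  x1, x2, x3 ≥ 0.
The cheapest feasible vertex uses only titanium dioxide, calcium carbonate; talc is not used. There the density contribution and oil absorption constraints are tight.
Optimal quantities: titanium dioxide = 0.12 kg, calcium carbonate = 3.373 kg.
Objective = 4.65·0.12 + 0.72·3.373 = 2.9866.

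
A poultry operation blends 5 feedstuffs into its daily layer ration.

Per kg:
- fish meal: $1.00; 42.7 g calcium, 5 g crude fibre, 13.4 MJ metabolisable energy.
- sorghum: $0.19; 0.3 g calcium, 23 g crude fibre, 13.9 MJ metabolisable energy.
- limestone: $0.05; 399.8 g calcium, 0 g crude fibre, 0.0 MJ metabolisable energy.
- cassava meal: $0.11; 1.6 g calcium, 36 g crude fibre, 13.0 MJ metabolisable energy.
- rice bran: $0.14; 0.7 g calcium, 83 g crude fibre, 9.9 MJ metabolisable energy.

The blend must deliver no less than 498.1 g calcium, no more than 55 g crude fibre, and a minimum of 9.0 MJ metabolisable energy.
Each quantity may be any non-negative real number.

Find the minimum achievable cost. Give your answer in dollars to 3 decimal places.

$0.138

This is a linear program. Let x1 = kg of fish meal, x2 = kg of sorghum, x3 = kg of limestone, x4 = kg of cassava meal, x5 = kg of rice bran.
Minimize 1x1 + 0.19x2 + 0.05x3 + 0.11x4 + 0.14x5 s.t.:
  42.7x1 + 0.3x2 + 399.8x3 + 1.6x4 + 0.7x5 ≥ 498.1   (calcium)
  5x1 + 23x2 + 36x4 + 83x5 ≤ 55   (crude fibre)
  13.4x1 + 13.9x2 + 13x4 + 9.9x5 ≥ 9   (metabolisable energy)
  x1, x2, x3, x4, x5 ≥ 0.
The optimal basis is {limestone, cassava meal}; fish meal, sorghum, rice bran drop out. The calcium and metabolisable energy requirements are met with equality.
So limestone = 1.243 kg, cassava meal = 0.6923 kg.
Hence cost = 0.05·1.243 + 0.11·0.6923 = $0.13830.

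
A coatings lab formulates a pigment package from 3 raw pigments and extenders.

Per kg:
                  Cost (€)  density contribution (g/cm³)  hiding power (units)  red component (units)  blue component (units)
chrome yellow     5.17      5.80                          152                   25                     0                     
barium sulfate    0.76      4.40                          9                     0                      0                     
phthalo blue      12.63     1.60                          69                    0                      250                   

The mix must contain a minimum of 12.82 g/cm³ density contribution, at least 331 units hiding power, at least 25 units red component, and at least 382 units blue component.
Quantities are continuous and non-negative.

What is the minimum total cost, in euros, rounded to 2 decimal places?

€27.17

Let x1 = kg of chrome yellow, x2 = kg of barium sulfate, x3 = kg of phthalo blue.
Minimise 5.17x1 + 0.76x2 + 12.63x3 subject to:
  5.8x1 + 4.4x2 + 1.6x3 ≥ 12.82   (density contribution)
  152x1 + 9x2 + 69x3 ≥ 331   (hiding power)
  25x1 ≥ 25   (red component)
  250x3 ≥ 382   (blue component)
  x1, x2, x3 ≥ 0.
All 3 inputs are positive at the optimum. The density contribution, hiding power, blue component requirements are met with equality.
That vertex is x1 = 1.458, x2 = 0.4358, x3 = 1.528.
Hence cost = 5.17·1.458 + 0.76·0.4358 + 12.63·1.528 = €27.1677.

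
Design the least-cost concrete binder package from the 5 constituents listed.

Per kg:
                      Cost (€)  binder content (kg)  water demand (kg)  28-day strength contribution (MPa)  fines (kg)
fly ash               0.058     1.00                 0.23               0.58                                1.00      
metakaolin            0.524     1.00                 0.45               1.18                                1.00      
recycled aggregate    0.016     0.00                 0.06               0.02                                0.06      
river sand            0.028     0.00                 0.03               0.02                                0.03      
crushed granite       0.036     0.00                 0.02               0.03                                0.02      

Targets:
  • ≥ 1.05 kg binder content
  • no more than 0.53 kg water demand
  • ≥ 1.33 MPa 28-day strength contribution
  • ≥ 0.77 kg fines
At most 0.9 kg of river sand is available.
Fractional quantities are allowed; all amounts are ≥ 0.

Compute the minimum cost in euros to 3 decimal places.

Let x1 = kg of fly ash, x2 = kg of metakaolin, x3 = kg of recycled aggregate, x4 = kg of river sand, x5 = kg of crushed granite.
Minimize 0.058x1 + 0.524x2 + 0.016x3 + 0.028x4 + 0.036x5 subject to:
  1x1 + 1x2 ≥ 1.05   (binder content)
  0.23x1 + 0.45x2 + 0.06x3 + 0.03x4 + 0.02x5 ≤ 0.53   (water demand)
  0.58x1 + 1.18x2 + 0.02x3 + 0.02x4 + 0.03x5 ≥ 1.33   (28-day strength contribution)
  1x1 + 1x2 + 0.06x3 + 0.03x4 + 0.02x5 ≥ 0.77   (fines)
  x4 ≤ 0.9
  x1, x2, x3, x4, x5 ≥ 0.
At the optimum only fly ash is positive (metakaolin, recycled aggregate, river sand, crushed granite = 0). There the 28-day strength contribution constraint is tight.
Optimal quantities: fly ash = 2.293 kg.
Cost = 0.058·2.293 = 0.13299.

€0.133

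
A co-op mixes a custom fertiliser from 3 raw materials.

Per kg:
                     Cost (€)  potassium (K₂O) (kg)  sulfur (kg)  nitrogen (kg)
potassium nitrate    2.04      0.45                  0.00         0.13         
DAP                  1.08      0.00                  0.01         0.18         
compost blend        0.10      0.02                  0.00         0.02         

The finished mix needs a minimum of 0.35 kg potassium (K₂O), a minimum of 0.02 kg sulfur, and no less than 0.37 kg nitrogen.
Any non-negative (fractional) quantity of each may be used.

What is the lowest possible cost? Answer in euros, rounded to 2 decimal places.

€3.75

This is a linear program. Let x1 = kg of potassium nitrate, x2 = kg of DAP, x3 = kg of compost blend.
Minimize 2.04x1 + 1.08x2 + 0.1x3 with:
  0.45x1 + 0.02x3 ≥ 0.35   (potassium (K₂O))
  0.01x2 ≥ 0.02   (sulfur)
  0.13x1 + 0.18x2 + 0.02x3 ≥ 0.37   (nitrogen)
  x1, x2, x3 ≥ 0.
At the optimum only potassium nitrate, DAP are positive (compost blend = 0). Binding constraints: potassium (K₂O) and sulfur.
So potassium nitrate = 0.7778 kg, DAP = 2 kg.
Hence cost = 2.04·0.7778 + 1.08·2 = €3.7467.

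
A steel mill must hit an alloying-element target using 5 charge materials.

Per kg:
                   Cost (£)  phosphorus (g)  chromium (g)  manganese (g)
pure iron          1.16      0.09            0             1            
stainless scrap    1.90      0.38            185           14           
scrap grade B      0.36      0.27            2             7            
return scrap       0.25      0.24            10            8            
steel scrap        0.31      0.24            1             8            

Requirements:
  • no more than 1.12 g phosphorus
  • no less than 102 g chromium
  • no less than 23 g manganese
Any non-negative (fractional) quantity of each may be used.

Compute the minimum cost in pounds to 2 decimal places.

Set it up as a linear program. Let x1 = kg of pure iron, x2 = kg of stainless scrap, x3 = kg of scrap grade B, x4 = kg of return scrap, x5 = kg of steel scrap.
min 1.16x1 + 1.9x2 + 0.36x3 + 0.25x4 + 0.31x5 subject to:
  0.09x1 + 0.38x2 + 0.27x3 + 0.24x4 + 0.24x5 ≤ 1.12   (phosphorus)
  185x2 + 2x3 + 10x4 + 1x5 ≥ 102   (chromium)
  1x1 + 14x2 + 7x3 + 8x4 + 8x5 ≥ 23   (manganese)
  x1, x2, x3, x4, x5 ≥ 0.
At the optimum only stainless scrap, return scrap are positive (pure iron, scrap grade B, steel scrap = 0). There the chromium and manganese constraints are tight.
Solving gives x2 = 0.4373, x4 = 2.11.
Hence cost = 1.9·0.4373 + 0.25·2.11 = £1.3584.

£1.36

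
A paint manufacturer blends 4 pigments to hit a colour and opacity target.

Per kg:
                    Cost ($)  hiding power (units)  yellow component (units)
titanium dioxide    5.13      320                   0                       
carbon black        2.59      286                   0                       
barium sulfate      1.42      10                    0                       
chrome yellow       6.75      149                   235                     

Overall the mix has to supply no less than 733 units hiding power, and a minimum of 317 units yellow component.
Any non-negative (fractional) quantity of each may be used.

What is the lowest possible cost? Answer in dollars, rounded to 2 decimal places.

$13.92

Let x1 = kg of titanium dioxide, x2 = kg of carbon black, x3 = kg of barium sulfate, x4 = kg of chrome yellow.
Minimize 5.13x1 + 2.59x2 + 1.42x3 + 6.75x4 s.t.:
  320x1 + 286x2 + 10x3 + 149x4 ≥ 733   (hiding power)
  235x4 ≥ 317   (yellow component)
  x1, x2, x3, x4 ≥ 0.
The cheapest feasible vertex uses only carbon black, chrome yellow; titanium dioxide, barium sulfate are not used. There the hiding power and yellow component constraints are tight.
That vertex is x2 = 1.86, x4 = 1.349.
Total cost: 2.59·1.86 + 6.75·1.349 = 13.9232.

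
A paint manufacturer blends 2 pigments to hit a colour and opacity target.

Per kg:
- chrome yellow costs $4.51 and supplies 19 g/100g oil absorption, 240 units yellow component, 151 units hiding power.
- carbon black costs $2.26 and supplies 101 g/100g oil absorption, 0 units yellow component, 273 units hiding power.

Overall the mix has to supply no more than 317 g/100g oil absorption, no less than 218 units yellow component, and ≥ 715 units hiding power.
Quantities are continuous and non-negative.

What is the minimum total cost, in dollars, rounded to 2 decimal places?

Let x1 = kg of chrome yellow, x2 = kg of carbon black.
min 4.51x1 + 2.26x2 s.t.:
  19x1 + 101x2 ≤ 317   (oil absorption)
  240x1 ≥ 218   (yellow component)
  151x1 + 273x2 ≥ 715   (hiding power)
  x1, x2 ≥ 0.
Both inputs are positive at the optimum. The yellow component and hiding power requirements are met with equality.
That vertex is x1 = 0.9083, x2 = 2.117.
Hence cost = 4.51·0.9083 + 2.26·2.117 = $8.8809.

$8.88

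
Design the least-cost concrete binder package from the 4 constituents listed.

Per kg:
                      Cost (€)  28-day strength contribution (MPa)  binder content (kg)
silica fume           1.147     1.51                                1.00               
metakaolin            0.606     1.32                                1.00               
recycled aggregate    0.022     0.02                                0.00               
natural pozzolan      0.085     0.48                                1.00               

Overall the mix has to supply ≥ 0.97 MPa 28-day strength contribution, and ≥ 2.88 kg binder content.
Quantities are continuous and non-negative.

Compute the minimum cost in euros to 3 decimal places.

Set it up as a linear program. Let x1 = kg of silica fume, x2 = kg of metakaolin, x3 = kg of recycled aggregate, x4 = kg of natural pozzolan.
min 1.147x1 + 0.606x2 + 0.022x3 + 0.085x4 with:
  1.51x1 + 1.32x2 + 0.02x3 + 0.48x4 ≥ 0.97   (28-day strength contribution)
  1x1 + 1x2 + 1x4 ≥ 2.88   (binder content)
  x1, x2, x3, x4 ≥ 0.
The cheapest feasible vertex uses only natural pozzolan; silica fume, metakaolin, recycled aggregate are not used. The binder content requirement is met with equality.
Solving gives x4 = 2.88.
Objective = 0.085·2.88 = 0.24480.

€0.245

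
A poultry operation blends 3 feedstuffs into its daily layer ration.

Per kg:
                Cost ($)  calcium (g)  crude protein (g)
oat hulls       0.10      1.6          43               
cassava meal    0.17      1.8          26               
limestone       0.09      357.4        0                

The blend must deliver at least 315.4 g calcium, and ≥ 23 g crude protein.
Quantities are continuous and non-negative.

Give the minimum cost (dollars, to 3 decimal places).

$0.133

Let x1 = kg of oat hulls, x2 = kg of cassava meal, x3 = kg of limestone.
Minimise 0.1x1 + 0.17x2 + 0.09x3 with:
  1.6x1 + 1.8x2 + 357.4x3 ≥ 315.4   (calcium)
  43x1 + 26x2 ≥ 23   (crude protein)
  x1, x2, x3 ≥ 0.
At the optimum only oat hulls, limestone are positive (cassava meal = 0). Binding constraints: calcium and crude protein.
So oat hulls = 0.5349 kg, limestone = 0.8801 kg.
Hence cost = 0.1·0.5349 + 0.09·0.8801 = $0.13270.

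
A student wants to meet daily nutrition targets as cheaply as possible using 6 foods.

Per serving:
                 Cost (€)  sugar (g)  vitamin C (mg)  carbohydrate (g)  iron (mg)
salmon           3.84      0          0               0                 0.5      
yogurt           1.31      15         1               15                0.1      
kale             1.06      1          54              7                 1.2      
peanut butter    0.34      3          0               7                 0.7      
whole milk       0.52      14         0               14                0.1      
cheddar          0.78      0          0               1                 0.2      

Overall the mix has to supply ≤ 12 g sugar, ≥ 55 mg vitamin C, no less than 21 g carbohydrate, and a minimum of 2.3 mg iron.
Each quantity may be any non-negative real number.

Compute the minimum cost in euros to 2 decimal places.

Treat it as an LP. Let x1 = servings of salmon, x2 = servings of yogurt, x3 = servings of kale, x4 = servings of peanut butter, x5 = servings of whole milk, x6 = servings of cheddar.
Minimise 3.84x1 + 1.31x2 + 1.06x3 + 0.34x4 + 0.52x5 + 0.78x6 subject to:
  15x2 + 1x3 + 3x4 + 14x5 ≤ 12   (sugar)
  1x2 + 54x3 ≥ 55   (vitamin C)
  15x2 + 7x3 + 7x4 + 14x5 + 1x6 ≥ 21   (carbohydrate)
  0.5x1 + 0.1x2 + 1.2x3 + 0.7x4 + 0.1x5 + 0.2x6 ≥ 2.3   (iron)
  x1, x2, x3, x4, x5, x6 ≥ 0.
The optimal basis is {kale, peanut butter, whole milk}; salmon, yogurt, cheddar drop out. The vitamin C, carbohydrate, iron requirements are met with equality.
Optimal quantities: kale = 1.019 servings, peanut butter = 1.506 servings, whole milk = 0.2379 servings.
Total cost: 1.06·1.019 + 0.34·1.506 + 0.52·0.2379 = 1.7159.

€1.72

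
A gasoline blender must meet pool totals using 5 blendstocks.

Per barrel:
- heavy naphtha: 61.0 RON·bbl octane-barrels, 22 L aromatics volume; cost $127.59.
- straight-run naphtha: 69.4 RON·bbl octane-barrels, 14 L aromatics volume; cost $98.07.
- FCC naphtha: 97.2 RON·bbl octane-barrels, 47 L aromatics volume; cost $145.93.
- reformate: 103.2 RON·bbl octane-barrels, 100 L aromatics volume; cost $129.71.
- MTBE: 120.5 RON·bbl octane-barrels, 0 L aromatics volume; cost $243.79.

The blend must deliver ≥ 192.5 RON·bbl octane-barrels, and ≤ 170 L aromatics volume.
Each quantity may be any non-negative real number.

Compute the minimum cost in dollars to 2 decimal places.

This is a linear program. Let x1 = barrels of heavy naphtha, x2 = barrels of straight-run naphtha, x3 = barrels of FCC naphtha, x4 = barrels of reformate, x5 = barrels of MTBE.
Minimize 127.59x1 + 98.07x2 + 145.93x3 + 129.71x4 + 243.79x5 s.t.:
  61x1 + 69.4x2 + 97.2x3 + 103.2x4 + 120.5x5 ≥ 192.5   (octane-barrels)
  22x1 + 14x2 + 47x3 + 100x4 ≤ 170   (aromatics volume)
  x1, x2, x3, x4, x5 ≥ 0.
The minimum-cost mix takes nothing from heavy naphtha, FCC naphtha, MTBE — only straight-run naphtha, reformate. There the octane-barrels and aromatics volume constraints are tight.
That vertex is x2 = 0.310453, x4 = 1.65654.
Cost = 98.07·0.310453 + 129.71·1.65654 = 245.3159.

$245.32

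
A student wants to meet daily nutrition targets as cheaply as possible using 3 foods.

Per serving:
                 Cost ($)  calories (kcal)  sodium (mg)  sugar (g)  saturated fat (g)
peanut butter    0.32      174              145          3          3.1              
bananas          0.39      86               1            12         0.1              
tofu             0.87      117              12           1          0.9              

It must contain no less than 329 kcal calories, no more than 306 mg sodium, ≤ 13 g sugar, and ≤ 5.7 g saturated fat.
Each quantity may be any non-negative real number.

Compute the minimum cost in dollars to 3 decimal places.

$0.631

Let x1 = servings of peanut butter, x2 = servings of bananas, x3 = servings of tofu.
Minimise 0.32x1 + 0.39x2 + 0.87x3 s.t.:
  174x1 + 86x2 + 117x3 ≥ 329   (calories)
  145x1 + 1x2 + 12x3 ≤ 306   (sodium)
  3x1 + 12x2 + 1x3 ≤ 13   (sugar)
  3.1x1 + 0.1x2 + 0.9x3 ≤ 5.7   (saturated fat)
  x1, x2, x3 ≥ 0.
The minimum-cost mix takes nothing from tofu — only peanut butter, bananas. Binding constraints: calories and saturated fat.
That vertex is x1 = 1.835, x2 = 0.1128.
Total cost: 0.32·1.835 + 0.39·0.1128 = 0.63119.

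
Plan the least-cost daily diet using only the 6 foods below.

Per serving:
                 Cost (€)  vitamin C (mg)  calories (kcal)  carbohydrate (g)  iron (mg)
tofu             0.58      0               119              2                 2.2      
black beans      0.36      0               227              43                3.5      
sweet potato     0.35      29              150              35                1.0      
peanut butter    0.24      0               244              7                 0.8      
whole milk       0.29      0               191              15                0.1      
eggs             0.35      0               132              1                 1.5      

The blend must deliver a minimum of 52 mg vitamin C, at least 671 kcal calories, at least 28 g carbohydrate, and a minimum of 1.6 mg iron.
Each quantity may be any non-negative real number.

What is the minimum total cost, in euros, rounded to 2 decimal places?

€1.02

Let x1 = servings of tofu, x2 = servings of black beans, x3 = servings of sweet potato, x4 = servings of peanut butter, x5 = servings of whole milk, x6 = servings of eggs.
min 0.58x1 + 0.36x2 + 0.35x3 + 0.24x4 + 0.29x5 + 0.35x6 subject to:
  29x3 ≥ 52   (vitamin C)
  119x1 + 227x2 + 150x3 + 244x4 + 191x5 + 132x6 ≥ 671   (calories)
  2x1 + 43x2 + 35x3 + 7x4 + 15x5 + 1x6 ≥ 28   (carbohydrate)
  2.2x1 + 3.5x2 + 1x3 + 0.8x4 + 0.1x5 + 1.5x6 ≥ 1.6   (iron)
  x1, x2, x3, x4, x5, x6 ≥ 0.
At the optimum only sweet potato, peanut butter are positive (tofu, black beans, whole milk, eggs = 0). The vitamin C and calories requirements are met with equality.
That vertex is x3 = 1.793, x4 = 1.648.
Cost = 0.35·1.793 + 0.24·1.648 = 1.0231.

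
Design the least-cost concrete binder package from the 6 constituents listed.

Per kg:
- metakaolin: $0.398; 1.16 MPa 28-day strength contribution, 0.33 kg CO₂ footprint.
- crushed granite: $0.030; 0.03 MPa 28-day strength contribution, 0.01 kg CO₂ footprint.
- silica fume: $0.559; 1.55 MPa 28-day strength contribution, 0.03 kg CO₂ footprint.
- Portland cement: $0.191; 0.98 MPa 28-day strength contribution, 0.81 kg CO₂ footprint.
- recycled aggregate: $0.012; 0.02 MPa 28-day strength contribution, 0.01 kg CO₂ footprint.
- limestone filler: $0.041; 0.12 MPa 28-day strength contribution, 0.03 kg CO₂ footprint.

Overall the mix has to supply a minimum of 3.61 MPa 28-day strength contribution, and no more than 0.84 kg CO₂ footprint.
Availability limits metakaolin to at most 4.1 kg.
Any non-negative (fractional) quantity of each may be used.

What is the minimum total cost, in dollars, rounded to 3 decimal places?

$1.144

Treat it as an LP. Let x1 = kg of metakaolin, x2 = kg of crushed granite, x3 = kg of silica fume, x4 = kg of Portland cement, x5 = kg of recycled aggregate, x6 = kg of limestone filler.
Minimize 0.398x1 + 0.03x2 + 0.559x3 + 0.191x4 + 0.012x5 + 0.041x6 with:
  1.16x1 + 0.03x2 + 1.55x3 + 0.98x4 + 0.02x5 + 0.12x6 ≥ 3.61   (28-day strength contribution)
  0.33x1 + 0.01x2 + 0.03x3 + 0.81x4 + 0.01x5 + 0.03x6 ≤ 0.84   (CO₂ footprint)
  x1 ≤ 4.1
  x1, x2, x3, x4, x5, x6 ≥ 0.
The optimal basis is {silica fume, Portland cement}; metakaolin, crushed granite, recycled aggregate, limestone filler drop out. There the 28-day strength contribution and CO₂ footprint constraints are tight.
Solving gives x3 = 1.713, x4 = 0.9736.
Cost = 0.559·1.713 + 0.191·0.9736 = 1.14352.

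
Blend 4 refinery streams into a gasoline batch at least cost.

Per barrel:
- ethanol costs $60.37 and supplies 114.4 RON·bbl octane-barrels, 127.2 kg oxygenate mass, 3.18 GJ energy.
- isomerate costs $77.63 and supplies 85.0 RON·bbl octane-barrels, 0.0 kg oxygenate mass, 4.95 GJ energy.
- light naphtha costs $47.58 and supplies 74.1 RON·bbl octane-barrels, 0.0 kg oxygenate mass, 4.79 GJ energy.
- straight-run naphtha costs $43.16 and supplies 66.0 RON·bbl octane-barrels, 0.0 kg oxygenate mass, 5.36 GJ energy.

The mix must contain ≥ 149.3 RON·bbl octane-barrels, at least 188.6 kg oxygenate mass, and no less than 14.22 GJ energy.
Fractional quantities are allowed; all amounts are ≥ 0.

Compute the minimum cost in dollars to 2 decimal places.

$166.05

Set it up as a linear program. Let x1 = barrels of ethanol, x2 = barrels of isomerate, x3 = barrels of light naphtha, x4 = barrels of straight-run naphtha.
Minimize 60.37x1 + 77.63x2 + 47.58x3 + 43.16x4 s.t.:
  114.4x1 + 85x2 + 74.1x3 + 66x4 ≥ 149.3   (octane-barrels)
  127.2x1 ≥ 188.6   (oxygenate mass)
  3.18x1 + 4.95x2 + 4.79x3 + 5.36x4 ≥ 14.22   (energy)
  x1, x2, x3, x4 ≥ 0.
The optimal basis is {ethanol, straight-run naphtha}; isomerate, light naphtha drop out. There the oxygenate mass and energy constraints are tight.
That vertex is x1 = 1.483, x4 = 1.773.
Objective = 60.37·1.483 + 43.16·1.773 = 166.0514.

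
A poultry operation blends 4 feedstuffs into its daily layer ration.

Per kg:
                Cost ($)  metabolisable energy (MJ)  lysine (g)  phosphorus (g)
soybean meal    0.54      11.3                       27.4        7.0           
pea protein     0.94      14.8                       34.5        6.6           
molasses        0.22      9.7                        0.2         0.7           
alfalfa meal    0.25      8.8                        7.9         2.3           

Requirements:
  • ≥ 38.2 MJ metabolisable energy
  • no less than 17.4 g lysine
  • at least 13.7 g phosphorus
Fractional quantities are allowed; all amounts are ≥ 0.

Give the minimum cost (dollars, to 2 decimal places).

$1.29

Let x1 = kg of soybean meal, x2 = kg of pea protein, x3 = kg of molasses, x4 = kg of alfalfa meal.
Minimise 0.54x1 + 0.94x2 + 0.22x3 + 0.25x4 s.t.:
  11.3x1 + 14.8x2 + 9.7x3 + 8.8x4 ≥ 38.2   (metabolisable energy)
  27.4x1 + 34.5x2 + 0.2x3 + 7.9x4 ≥ 17.4   (lysine)
  7x1 + 6.6x2 + 0.7x3 + 2.3x4 ≥ 13.7   (phosphorus)
  x1, x2, x3, x4 ≥ 0.
The optimal basis is {soybean meal, alfalfa meal}; pea protein, molasses drop out. There the metabolisable energy and phosphorus constraints are tight.
Solving gives x1 = 0.9183, x4 = 3.162.
Total cost: 0.54·0.9183 + 0.25·3.162 = 1.2864.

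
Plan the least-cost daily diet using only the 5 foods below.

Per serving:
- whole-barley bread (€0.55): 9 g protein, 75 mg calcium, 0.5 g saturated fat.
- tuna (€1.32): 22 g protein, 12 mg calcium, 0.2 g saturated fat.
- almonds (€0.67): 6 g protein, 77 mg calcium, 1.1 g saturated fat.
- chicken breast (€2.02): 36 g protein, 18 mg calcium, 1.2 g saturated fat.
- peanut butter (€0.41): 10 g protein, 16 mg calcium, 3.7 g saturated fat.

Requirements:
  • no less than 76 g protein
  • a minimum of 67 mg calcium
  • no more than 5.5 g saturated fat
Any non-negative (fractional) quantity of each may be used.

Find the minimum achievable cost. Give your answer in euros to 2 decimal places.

Treat it as an LP. Let x1 = servings of whole-barley bread, x2 = servings of tuna, x3 = servings of almonds, x4 = servings of chicken breast, x5 = servings of peanut butter.
Minimize 0.55x1 + 1.32x2 + 0.67x3 + 2.02x4 + 0.41x5 s.t.:
  9x1 + 22x2 + 6x3 + 36x4 + 10x5 ≥ 76   (protein)
  75x1 + 12x2 + 77x3 + 18x4 + 16x5 ≥ 67   (calcium)
  0.5x1 + 0.2x2 + 1.1x3 + 1.2x4 + 3.7x5 ≤ 5.5   (saturated fat)
  x1, x2, x3, x4, x5 ≥ 0.
At the optimum only whole-barley bread, chicken breast, peanut butter are positive (tuna, almonds = 0). Binding constraints: protein, calcium, saturated fat.
So whole-barley bread = 0.2764 servings, chicken breast = 1.802 servings, peanut butter = 0.8648 servings.
Cost = 0.55·0.2764 + 2.02·1.802 + 0.41·0.8648 = 4.1466.

€4.15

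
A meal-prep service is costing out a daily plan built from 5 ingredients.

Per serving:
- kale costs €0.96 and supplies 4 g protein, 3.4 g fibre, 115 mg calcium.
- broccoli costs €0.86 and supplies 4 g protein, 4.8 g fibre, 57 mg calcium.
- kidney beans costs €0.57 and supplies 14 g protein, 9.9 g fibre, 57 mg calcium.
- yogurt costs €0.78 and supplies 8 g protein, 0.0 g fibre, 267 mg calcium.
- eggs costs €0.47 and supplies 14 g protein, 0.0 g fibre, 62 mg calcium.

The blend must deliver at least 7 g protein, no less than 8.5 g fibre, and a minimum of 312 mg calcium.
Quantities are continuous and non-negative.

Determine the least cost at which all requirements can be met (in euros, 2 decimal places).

Let x1 = servings of kale, x2 = servings of broccoli, x3 = servings of kidney beans, x4 = servings of yogurt, x5 = servings of eggs.
Minimize 0.96x1 + 0.86x2 + 0.57x3 + 0.78x4 + 0.47x5 with:
  4x1 + 4x2 + 14x3 + 8x4 + 14x5 ≥ 7   (protein)
  3.4x1 + 4.8x2 + 9.9x3 ≥ 8.5   (fibre)
  115x1 + 57x2 + 57x3 + 267x4 + 62x5 ≥ 312   (calcium)
  x1, x2, x3, x4, x5 ≥ 0.
The cheapest feasible vertex uses only kidney beans, yogurt; kale, broccoli, eggs are not used. The fibre and calcium requirements are met with equality.
Optimal quantities: kidney beans = 0.8586 servings, yogurt = 0.9852 servings.
Cost = 0.57·0.8586 + 0.78·0.9852 = 1.2579.

€1.26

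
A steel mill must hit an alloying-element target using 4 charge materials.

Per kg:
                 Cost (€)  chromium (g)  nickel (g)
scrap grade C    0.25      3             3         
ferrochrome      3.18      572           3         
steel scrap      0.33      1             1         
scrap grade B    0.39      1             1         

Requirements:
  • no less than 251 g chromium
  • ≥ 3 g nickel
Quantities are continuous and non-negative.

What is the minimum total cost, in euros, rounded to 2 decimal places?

€1.53

Treat it as an LP. Let x1 = kg of scrap grade C, x2 = kg of ferrochrome, x3 = kg of steel scrap, x4 = kg of scrap grade B.
min 0.25x1 + 3.18x2 + 0.33x3 + 0.39x4 subject to:
  3x1 + 572x2 + 1x3 + 1x4 ≥ 251   (chromium)
  3x1 + 3x2 + 1x3 + 1x4 ≥ 3   (nickel)
  x1, x2, x3, x4 ≥ 0.
The minimum-cost mix takes nothing from steel scrap, scrap grade B — only scrap grade C, ferrochrome. There the chromium and nickel constraints are tight.
That vertex is x1 = 0.5641, x2 = 0.4359.
Total cost: 0.25·0.5641 + 3.18·0.4359 = 1.5272.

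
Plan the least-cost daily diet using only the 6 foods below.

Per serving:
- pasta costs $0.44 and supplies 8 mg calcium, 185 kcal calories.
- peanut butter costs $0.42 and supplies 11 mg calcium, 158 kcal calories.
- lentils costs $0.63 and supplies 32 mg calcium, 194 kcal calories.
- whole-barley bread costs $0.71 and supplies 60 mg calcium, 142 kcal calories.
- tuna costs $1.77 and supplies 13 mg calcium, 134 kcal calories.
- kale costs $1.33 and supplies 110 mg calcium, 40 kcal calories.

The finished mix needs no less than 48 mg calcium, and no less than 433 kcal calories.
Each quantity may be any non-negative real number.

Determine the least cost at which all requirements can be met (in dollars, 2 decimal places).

$1.23

Let x1 = servings of pasta, x2 = servings of peanut butter, x3 = servings of lentils, x4 = servings of whole-barley bread, x5 = servings of tuna, x6 = servings of kale.
Minimize 0.44x1 + 0.42x2 + 0.63x3 + 0.71x4 + 1.77x5 + 1.33x6 with:
  8x1 + 11x2 + 32x3 + 60x4 + 13x5 + 110x6 ≥ 48   (calcium)
  185x1 + 158x2 + 194x3 + 142x4 + 134x5 + 40x6 ≥ 433   (calories)
  x1, x2, x3, x4, x5, x6 ≥ 0.
The minimum-cost mix takes nothing from peanut butter, lentils, tuna, kale — only pasta, whole-barley bread. The calcium and calories requirements are met with equality.
That vertex is x1 = 1.923, x4 = 0.5436.
Hence cost = 0.44·1.923 + 0.71·0.5436 = $1.2321.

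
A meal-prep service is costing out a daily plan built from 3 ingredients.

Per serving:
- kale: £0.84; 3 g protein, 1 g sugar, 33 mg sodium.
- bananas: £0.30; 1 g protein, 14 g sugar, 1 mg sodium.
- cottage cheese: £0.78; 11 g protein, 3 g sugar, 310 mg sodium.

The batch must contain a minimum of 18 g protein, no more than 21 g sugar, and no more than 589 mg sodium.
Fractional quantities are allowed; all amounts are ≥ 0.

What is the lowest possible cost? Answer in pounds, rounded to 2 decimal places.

£1.28

Let x1 = servings of kale, x2 = servings of bananas, x3 = servings of cottage cheese.
min 0.84x1 + 0.3x2 + 0.78x3 subject to:
  3x1 + 1x2 + 11x3 ≥ 18   (protein)
  1x1 + 14x2 + 3x3 ≤ 21   (sugar)
  33x1 + 1x2 + 310x3 ≤ 589   (sodium)
  x1, x2, x3 ≥ 0.
The cheapest feasible vertex uses only cottage cheese; kale, bananas are not used. Binding constraint: protein.
That vertex is x3 = 1.636.
Cost = 0.78·1.636 = 1.2761.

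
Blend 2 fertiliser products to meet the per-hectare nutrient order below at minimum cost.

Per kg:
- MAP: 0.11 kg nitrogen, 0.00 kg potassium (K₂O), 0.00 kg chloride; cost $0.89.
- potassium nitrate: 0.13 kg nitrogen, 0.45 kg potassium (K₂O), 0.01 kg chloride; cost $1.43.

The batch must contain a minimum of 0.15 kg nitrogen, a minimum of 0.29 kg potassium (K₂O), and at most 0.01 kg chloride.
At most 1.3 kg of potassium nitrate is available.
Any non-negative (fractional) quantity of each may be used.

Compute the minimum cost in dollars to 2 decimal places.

Let x1 = kg of MAP, x2 = kg of potassium nitrate.
Minimize 0.89x1 + 1.43x2 subject to:
  0.11x1 + 0.13x2 ≥ 0.15   (nitrogen)
  0.45x2 ≥ 0.29   (potassium (K₂O))
  0.01x2 ≤ 0.01   (chloride)
  x2 ≤ 1.3
  x1, x2 ≥ 0.
Both inputs are positive at the optimum. Binding constraints: nitrogen and potassium (K₂O).
Solving gives x1 = 0.602, x2 = 0.6444.
Objective = 0.89·0.602 + 1.43·0.6444 = 1.4573.

$1.46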